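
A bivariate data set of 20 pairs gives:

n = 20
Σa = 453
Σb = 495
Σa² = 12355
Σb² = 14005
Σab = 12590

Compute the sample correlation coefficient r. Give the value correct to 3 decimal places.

r = (nΣab − ΣaΣb) / √[(nΣa² − (Σa)²)(nΣb² − (Σb)²)]
Numerator: 20×12590 − 453×495 = 27565
Denominator: √[(247100 − 205209)(280100 − 245025)] = √[41891 × 35075] = 38331.7991
r = 27565 / 38331.7991 ≈ 0.719

0.719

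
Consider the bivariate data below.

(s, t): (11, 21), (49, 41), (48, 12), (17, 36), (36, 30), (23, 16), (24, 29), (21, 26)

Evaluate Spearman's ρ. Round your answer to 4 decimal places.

Rank s: 1, 8, 7, 2, 6, 4, 5, 3
Rank t: 3, 8, 1, 7, 6, 2, 5, 4
d = rank(s) − rank(t): -2, 0, 6, -5, 0, 2, 0, -1; Σd² = 70
ρ = 1 − 6Σd² / [n(n²−1)] = 1 − 6×70 / (8×63) = 1 − 420/504 ≈ 0.1667

0.1667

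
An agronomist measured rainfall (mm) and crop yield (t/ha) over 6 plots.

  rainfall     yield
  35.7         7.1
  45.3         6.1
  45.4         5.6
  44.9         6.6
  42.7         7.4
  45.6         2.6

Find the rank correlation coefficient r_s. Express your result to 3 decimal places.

Rank rainfall: 1, 4, 5, 3, 2, 6
Rank yield: 5, 3, 2, 4, 6, 1
d = rank(rainfall) − rank(yield): -4, 1, 3, -1, -4, 5; Σd² = 68
ρ = 1 − 6Σd² / [n(n²−1)] = 1 − 6×68 / (6×35) = 1 − 408/210 ≈ -0.943

-0.943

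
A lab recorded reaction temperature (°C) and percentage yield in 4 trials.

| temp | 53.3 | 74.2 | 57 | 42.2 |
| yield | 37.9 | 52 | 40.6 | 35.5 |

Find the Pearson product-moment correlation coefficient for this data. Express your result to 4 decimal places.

0.9725

n = 4, Σx = 226.7, Σy = 166, Σx² = 13376.37, Σy² = 7049.02, Σxy = 9690.77
nΣxy − ΣxΣy = 38763.08 − 37632.2 = 1130.88
nΣx² − (Σx)² = 53505.48 − 51392.89 = 2112.59; nΣy² − (Σy)² = 28196.08 − 27556 = 640.08
r = 1130.88 / √(2112.59 × 640.08) = 1130.88 / 1162.8528 ≈ 0.9725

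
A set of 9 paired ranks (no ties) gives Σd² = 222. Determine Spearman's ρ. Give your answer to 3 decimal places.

ρ = 1 − 6Σd² / [n(n²−1)] = 1 − 6×222 / (9×80)
  = 1 − 1332/720 = 1 − 1.8500 ≈ -0.850

-0.850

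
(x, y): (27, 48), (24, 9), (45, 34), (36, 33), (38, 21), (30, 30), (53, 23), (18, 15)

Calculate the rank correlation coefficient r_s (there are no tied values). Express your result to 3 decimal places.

0.357

Rank x: 3, 2, 7, 5, 6, 4, 8, 1
Rank y: 8, 1, 7, 6, 3, 5, 4, 2
d = rank(x) − rank(y): -5, 1, 0, -1, 3, -1, 4, -1; Σd² = 54
ρ = 1 − 6Σd² / [n(n²−1)] = 1 − 6×54 / (8×63) = 1 − 324/504 ≈ 0.357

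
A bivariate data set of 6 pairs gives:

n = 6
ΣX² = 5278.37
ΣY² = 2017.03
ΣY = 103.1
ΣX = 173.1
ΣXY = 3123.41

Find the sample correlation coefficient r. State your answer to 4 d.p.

0.5638

r = (nΣXY − ΣXΣY) / √[(nΣX² − (ΣX)²)(nΣY² − (ΣY)²)]
Numerator: 6×3123.41 − 173.1×103.1 = 893.85
Denominator: √[(31670.22 − 29963.61)(12102.18 − 10629.61)] = √[1706.61 × 1472.57] = 1585.2768
r = 893.85 / 1585.2768 ≈ 0.5638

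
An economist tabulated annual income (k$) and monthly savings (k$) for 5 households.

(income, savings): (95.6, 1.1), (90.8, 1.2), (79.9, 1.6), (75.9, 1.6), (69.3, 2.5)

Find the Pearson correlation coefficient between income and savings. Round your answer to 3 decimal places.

-0.913

n = 5, Σx = 411.5, Σy = 8, Σx² = 34331.31, Σy² = 14.02, Σxy = 636.65
nΣxy − ΣxΣy = 3183.25 − 3292 = -108.75
nΣx² − (Σx)² = 171656.55 − 169332.25 = 2324.3; nΣy² − (Σy)² = 70.1 − 64 = 6.1
r = -108.75 / √(2324.3 × 6.1) = -108.75 / 119.0724 ≈ -0.913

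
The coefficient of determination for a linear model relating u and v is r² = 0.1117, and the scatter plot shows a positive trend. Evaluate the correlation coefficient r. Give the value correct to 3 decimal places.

|r| = √0.1117 = 0.334
The association is positive, so r = 0.334.

0.334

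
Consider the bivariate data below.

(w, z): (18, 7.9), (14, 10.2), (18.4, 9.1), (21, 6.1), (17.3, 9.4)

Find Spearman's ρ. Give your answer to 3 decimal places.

Rank w: 3, 1, 4, 5, 2
Rank z: 2, 5, 3, 1, 4
d = rank(w) − rank(z): 1, -4, 1, 4, -2; Σd² = 38
ρ = 1 − 6Σd² / [n(n²−1)] = 1 − 6×38 / (5×24) = 1 − 228/120 ≈ -0.900

-0.900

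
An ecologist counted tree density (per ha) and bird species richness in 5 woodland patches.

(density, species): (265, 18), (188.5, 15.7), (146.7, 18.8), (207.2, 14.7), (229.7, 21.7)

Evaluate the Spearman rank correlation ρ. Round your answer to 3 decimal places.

0.100

Rank density: 5, 2, 1, 3, 4
Rank species: 3, 2, 4, 1, 5
d = rank(density) − rank(species): 2, 0, -3, 2, -1; Σd² = 18
ρ = 1 − 6Σd² / [n(n²−1)] = 1 − 6×18 / (5×24) = 1 − 108/120 ≈ 0.100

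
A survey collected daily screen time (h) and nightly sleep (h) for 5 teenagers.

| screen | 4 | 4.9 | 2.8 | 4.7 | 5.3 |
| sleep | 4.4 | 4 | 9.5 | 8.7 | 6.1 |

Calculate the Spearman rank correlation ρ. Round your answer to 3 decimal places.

Rank screen: 2, 4, 1, 3, 5
Rank sleep: 2, 1, 5, 4, 3
d = rank(screen) − rank(sleep): 0, 3, -4, -1, 2; Σd² = 30
ρ = 1 − 6Σd² / [n(n²−1)] = 1 − 6×30 / (5×24) = 1 − 180/120 ≈ -0.500

-0.500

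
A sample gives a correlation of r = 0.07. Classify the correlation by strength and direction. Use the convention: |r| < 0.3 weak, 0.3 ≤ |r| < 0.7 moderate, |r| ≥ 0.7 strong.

r = 0.07 > 0 so the relationship is positive.
|r| = 0.07, which falls in the weak range.

weak positive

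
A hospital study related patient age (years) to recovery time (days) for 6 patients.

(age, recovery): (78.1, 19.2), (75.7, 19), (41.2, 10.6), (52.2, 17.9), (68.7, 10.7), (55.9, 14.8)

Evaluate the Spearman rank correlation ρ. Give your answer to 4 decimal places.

0.7714

Rank age: 6, 5, 1, 2, 4, 3
Rank recovery: 6, 5, 1, 4, 2, 3
d = rank(age) − rank(recovery): 0, 0, 0, -2, 2, 0; Σd² = 8
ρ = 1 − 6Σd² / [n(n²−1)] = 1 − 6×8 / (6×35) = 1 − 48/210 ≈ 0.7714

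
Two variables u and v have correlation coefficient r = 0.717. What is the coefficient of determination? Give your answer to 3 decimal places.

r² = (0.717)² = 0.514

0.514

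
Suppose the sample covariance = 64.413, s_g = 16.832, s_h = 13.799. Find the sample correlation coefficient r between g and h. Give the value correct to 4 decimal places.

0.2773

r = Cov(g,h) / (s_g · s_h) = 64.413 / (16.832 × 13.799)
  = 64.413 / 232.2648 ≈ 0.2773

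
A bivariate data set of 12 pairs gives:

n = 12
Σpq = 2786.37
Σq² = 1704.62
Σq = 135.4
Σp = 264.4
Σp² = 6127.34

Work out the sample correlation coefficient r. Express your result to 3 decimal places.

-0.853

r = (nΣpq − ΣpΣq) / √[(nΣp² − (Σp)²)(nΣq² − (Σq)²)]
Numerator: 12×2786.37 − 264.4×135.4 = -2363.32
Denominator: √[(73528.08 − 69907.36)(20455.44 − 18333.16)] = √[3620.72 × 2122.28] = 2772.0356
r = -2363.32 / 2772.0356 ≈ -0.853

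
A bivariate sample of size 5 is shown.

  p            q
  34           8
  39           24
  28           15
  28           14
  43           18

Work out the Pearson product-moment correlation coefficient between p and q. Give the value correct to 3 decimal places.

0.491

n = 5, Σp = 172, Σq = 79, Σp² = 6094, Σq² = 1385, Σpq = 2794
nΣpq − ΣpΣq = 13970 − 13588 = 382
nΣp² − (Σp)² = 30470 − 29584 = 886; nΣq² − (Σq)² = 6925 − 6241 = 684
r = 382 / √(886 × 684) = 382 / 778.4754 ≈ 0.491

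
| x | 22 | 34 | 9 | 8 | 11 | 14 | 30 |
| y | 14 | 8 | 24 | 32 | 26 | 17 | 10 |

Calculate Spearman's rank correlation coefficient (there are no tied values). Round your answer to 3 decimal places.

-0.964

Rank x: 5, 7, 2, 1, 3, 4, 6
Rank y: 3, 1, 5, 7, 6, 4, 2
d = rank(x) − rank(y): 2, 6, -3, -6, -3, 0, 4; Σd² = 110
ρ = 1 − 6Σd² / [n(n²−1)] = 1 − 6×110 / (7×48) = 1 − 660/336 ≈ -0.964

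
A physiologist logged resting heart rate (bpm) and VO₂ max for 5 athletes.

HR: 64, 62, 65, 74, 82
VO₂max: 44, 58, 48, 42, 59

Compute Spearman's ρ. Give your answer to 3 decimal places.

0.100

Rank HR: 2, 1, 3, 4, 5
Rank VO₂max: 2, 4, 3, 1, 5
d = rank(HR) − rank(VO₂max): 0, -3, 0, 3, 0; Σd² = 18
ρ = 1 − 6Σd² / [n(n²−1)] = 1 − 6×18 / (5×24) = 1 − 108/120 ≈ 0.100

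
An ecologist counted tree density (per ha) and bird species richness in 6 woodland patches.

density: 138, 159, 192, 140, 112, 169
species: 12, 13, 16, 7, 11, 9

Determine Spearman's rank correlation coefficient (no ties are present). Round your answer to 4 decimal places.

Rank density: 2, 4, 6, 3, 1, 5
Rank species: 4, 5, 6, 1, 3, 2
d = rank(density) − rank(species): -2, -1, 0, 2, -2, 3; Σd² = 22
ρ = 1 − 6Σd² / [n(n²−1)] = 1 − 6×22 / (6×35) = 1 − 132/210 ≈ 0.3714

0.3714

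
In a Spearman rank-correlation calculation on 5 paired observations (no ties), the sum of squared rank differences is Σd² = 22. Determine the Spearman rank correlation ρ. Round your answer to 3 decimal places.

ρ = 1 − 6Σd² / [n(n²−1)] = 1 − 6×22 / (5×24)
  = 1 − 132/120 = 1 − 1.1000 ≈ -0.100

-0.100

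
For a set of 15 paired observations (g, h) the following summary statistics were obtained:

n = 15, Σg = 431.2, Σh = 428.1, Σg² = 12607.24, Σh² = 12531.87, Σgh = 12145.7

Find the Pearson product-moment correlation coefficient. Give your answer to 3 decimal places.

-0.624

r = (nΣgh − ΣgΣh) / √[(nΣg² − (Σg)²)(nΣh² − (Σh)²)]
Numerator: 15×12145.7 − 431.2×428.1 = -2411.22
Denominator: √[(189108.6 − 185933.44)(187978.05 − 183269.61)] = √[3175.16 × 4708.44] = 3866.5295
r = -2411.22 / 3866.5295 ≈ -0.624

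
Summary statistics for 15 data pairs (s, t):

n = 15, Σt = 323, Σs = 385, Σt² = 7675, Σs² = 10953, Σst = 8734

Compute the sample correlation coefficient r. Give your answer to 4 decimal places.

r = (nΣst − ΣsΣt) / √[(nΣs² − (Σs)²)(nΣt² − (Σt)²)]
Numerator: 15×8734 − 385×323 = 6655
Denominator: √[(164295 − 148225)(115125 − 104329)] = √[16070 × 10796] = 13171.6256
r = 6655 / 13171.6256 ≈ 0.5053

0.5053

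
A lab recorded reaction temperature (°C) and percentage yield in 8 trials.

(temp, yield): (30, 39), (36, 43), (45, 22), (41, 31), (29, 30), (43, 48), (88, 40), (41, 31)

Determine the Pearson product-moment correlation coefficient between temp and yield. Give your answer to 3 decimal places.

0.156

n = 8, Σx = 353, Σy = 284, Σx² = 18017, Σy² = 10580, Σxy = 12704
nΣxy − ΣxΣy = 101632 − 100252 = 1380
nΣx² − (Σx)² = 144136 − 124609 = 19527; nΣy² − (Σy)² = 84640 − 80656 = 3984
r = 1380 / √(19527 × 3984) = 1380 / 8820.1796 ≈ 0.156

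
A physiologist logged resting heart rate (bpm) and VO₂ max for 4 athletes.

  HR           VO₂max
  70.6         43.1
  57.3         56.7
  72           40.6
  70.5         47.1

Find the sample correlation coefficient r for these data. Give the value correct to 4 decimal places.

n = 4, Σx = 270.4, Σy = 187.5, Σx² = 18421.9, Σy² = 8939.27, Σxy = 12535.52
nΣxy − ΣxΣy = 50142.08 − 50700 = -557.92
nΣx² − (Σx)² = 73687.6 − 73116.16 = 571.44; nΣy² − (Σy)² = 35757.08 − 35156.25 = 600.83
r = -557.92 / √(571.44 × 600.83) = -557.92 / 585.9508 ≈ -0.9522

-0.9522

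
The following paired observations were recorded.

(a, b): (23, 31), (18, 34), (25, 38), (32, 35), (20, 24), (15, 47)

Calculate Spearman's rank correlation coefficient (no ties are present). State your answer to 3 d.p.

Rank a: 4, 2, 5, 6, 3, 1
Rank b: 2, 3, 5, 4, 1, 6
d = rank(a) − rank(b): 2, -1, 0, 2, 2, -5; Σd² = 38
ρ = 1 − 6Σd² / [n(n²−1)] = 1 − 6×38 / (6×35) = 1 − 228/210 ≈ -0.086

-0.086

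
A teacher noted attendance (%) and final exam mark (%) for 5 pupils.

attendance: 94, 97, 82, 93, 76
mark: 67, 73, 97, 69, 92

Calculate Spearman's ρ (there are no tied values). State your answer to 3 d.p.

Rank attendance: 4, 5, 2, 3, 1
Rank mark: 1, 3, 5, 2, 4
d = rank(attendance) − rank(mark): 3, 2, -3, 1, -3; Σd² = 32
ρ = 1 − 6Σd² / [n(n²−1)] = 1 − 6×32 / (5×24) = 1 − 192/120 ≈ -0.600

-0.600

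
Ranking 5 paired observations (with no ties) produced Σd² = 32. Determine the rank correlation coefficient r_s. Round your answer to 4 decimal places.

ρ = 1 − 6Σd² / [n(n²−1)] = 1 − 6×32 / (5×24)
  = 1 − 192/120 = 1 − 1.60000 ≈ -0.6000

-0.6000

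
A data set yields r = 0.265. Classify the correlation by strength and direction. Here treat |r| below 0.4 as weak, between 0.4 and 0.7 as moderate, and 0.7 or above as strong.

weak positive

r = 0.265 > 0 so the relationship is positive.
|r| = 0.265, which falls in the weak range.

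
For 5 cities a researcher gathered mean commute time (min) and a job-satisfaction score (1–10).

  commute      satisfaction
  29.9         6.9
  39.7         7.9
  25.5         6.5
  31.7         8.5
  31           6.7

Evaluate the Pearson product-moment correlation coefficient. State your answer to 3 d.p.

n = 5, Σx = 157.8, Σy = 36.5, Σx² = 5086.24, Σy² = 269.41, Σxy = 1162.84
nΣxy − ΣxΣy = 5814.2 − 5759.7 = 54.5
nΣx² − (Σx)² = 25431.2 − 24900.84 = 530.36; nΣy² − (Σy)² = 1347.05 − 1332.25 = 14.8
r = 54.5 / √(530.36 × 14.8) = 54.5 / 88.5964 ≈ 0.615

0.615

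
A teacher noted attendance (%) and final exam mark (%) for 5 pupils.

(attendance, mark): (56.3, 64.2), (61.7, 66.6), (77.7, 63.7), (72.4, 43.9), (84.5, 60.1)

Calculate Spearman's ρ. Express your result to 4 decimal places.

-0.6000

Rank attendance: 1, 2, 4, 3, 5
Rank mark: 4, 5, 3, 1, 2
d = rank(attendance) − rank(mark): -3, -3, 1, 2, 3; Σd² = 32
ρ = 1 − 6Σd² / [n(n²−1)] = 1 − 6×32 / (5×24) = 1 − 192/120 ≈ -0.6000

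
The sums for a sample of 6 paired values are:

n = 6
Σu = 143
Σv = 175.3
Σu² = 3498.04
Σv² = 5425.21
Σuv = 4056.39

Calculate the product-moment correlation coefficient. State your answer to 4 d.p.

-0.7362

r = (nΣuv − ΣuΣv) / √[(nΣu² − (Σu)²)(nΣv² − (Σv)²)]
Numerator: 6×4056.39 − 143×175.3 = -729.56
Denominator: √[(20988.24 − 20449)(32551.26 − 30730.09)] = √[539.24 × 1821.17] = 990.9832
r = -729.56 / 990.9832 ≈ -0.7362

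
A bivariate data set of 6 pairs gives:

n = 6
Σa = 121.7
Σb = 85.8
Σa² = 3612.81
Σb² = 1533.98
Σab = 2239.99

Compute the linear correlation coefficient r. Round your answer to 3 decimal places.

0.843

r = (nΣab − ΣaΣb) / √[(nΣa² − (Σa)²)(nΣb² − (Σb)²)]
Numerator: 6×2239.99 − 121.7×85.8 = 2998.08
Denominator: √[(21676.86 − 14810.89)(9203.88 − 7361.64)] = √[6865.97 × 1842.24] = 3556.5102
r = 2998.08 / 3556.5102 ≈ 0.843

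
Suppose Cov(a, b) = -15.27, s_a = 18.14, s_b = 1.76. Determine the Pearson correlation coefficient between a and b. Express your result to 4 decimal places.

-0.4783

r = Cov(a,b) / (s_a · s_b) = -15.27 / (18.14 × 1.76)
  = -15.27 / 31.9264 ≈ -0.4783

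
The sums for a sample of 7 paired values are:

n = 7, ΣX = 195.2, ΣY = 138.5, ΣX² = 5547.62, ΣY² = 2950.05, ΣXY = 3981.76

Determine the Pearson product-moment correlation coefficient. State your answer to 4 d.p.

r = (nΣXY − ΣXΣY) / √[(nΣX² − (ΣX)²)(nΣY² − (ΣY)²)]
Numerator: 7×3981.76 − 195.2×138.5 = 837.12
Denominator: √[(38833.34 − 38103.04)(20650.35 − 19182.25)] = √[730.3 × 1468.1] = 1035.4484
r = 837.12 / 1035.4484 ≈ 0.8085

0.8085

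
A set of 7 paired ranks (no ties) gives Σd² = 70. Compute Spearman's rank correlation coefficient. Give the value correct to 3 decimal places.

ρ = 1 − 6Σd² / [n(n²−1)] = 1 − 6×70 / (7×48)
  = 1 − 420/336 = 1 − 1.2500 ≈ -0.250

-0.250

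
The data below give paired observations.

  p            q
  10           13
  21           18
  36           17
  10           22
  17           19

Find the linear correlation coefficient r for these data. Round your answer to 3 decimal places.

-0.073

n = 5, Σp = 94, Σq = 89, Σp² = 2226, Σq² = 1627, Σpq = 1663
nΣpq − ΣpΣq = 8315 − 8366 = -51
nΣp² − (Σp)² = 11130 − 8836 = 2294; nΣq² − (Σq)² = 8135 − 7921 = 214
r = -51 / √(2294 × 214) = -51 / 700.6540 ≈ -0.073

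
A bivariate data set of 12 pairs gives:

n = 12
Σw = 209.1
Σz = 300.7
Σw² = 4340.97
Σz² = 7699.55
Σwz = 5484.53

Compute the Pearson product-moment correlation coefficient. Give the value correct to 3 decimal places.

r = (nΣwz − ΣwΣz) / √[(nΣw² − (Σw)²)(nΣz² − (Σz)²)]
Numerator: 12×5484.53 − 209.1×300.7 = 2937.99
Denominator: √[(52091.64 − 43722.81)(92394.6 − 90420.49)] = √[8368.83 × 1974.11] = 4064.6022
r = 2937.99 / 4064.6022 ≈ 0.723

0.723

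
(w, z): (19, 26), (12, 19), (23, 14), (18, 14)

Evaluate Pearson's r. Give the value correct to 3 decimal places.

-0.232

n = 4, Σw = 72, Σz = 73, Σw² = 1358, Σz² = 1429, Σwz = 1296
nΣwz − ΣwΣz = 5184 − 5256 = -72
nΣw² − (Σw)² = 5432 − 5184 = 248; nΣz² − (Σz)² = 5716 − 5329 = 387
r = -72 / √(248 × 387) = -72 / 309.7999 ≈ -0.232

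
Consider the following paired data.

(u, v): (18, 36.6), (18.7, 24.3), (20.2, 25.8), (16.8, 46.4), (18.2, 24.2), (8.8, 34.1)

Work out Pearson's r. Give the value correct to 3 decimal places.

n = 6, Σu = 100.7, Σv = 191.4, Σu² = 1772.65, Σv² = 6497.1, Σuv = 3154.41
nΣuv − ΣuΣv = 18926.46 − 19273.98 = -347.52
nΣu² − (Σu)² = 10635.9 − 10140.49 = 495.41; nΣv² − (Σv)² = 38982.6 − 36633.96 = 2348.64
r = -347.52 / √(495.41 × 2348.64) = -347.52 / 1078.6750 ≈ -0.322

-0.322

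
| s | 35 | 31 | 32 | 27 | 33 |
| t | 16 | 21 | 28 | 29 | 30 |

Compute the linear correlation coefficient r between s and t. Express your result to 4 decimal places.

-0.5342

n = 5, Σs = 158, Σt = 124, Σs² = 5028, Σt² = 3222, Σst = 3880
nΣst − ΣsΣt = 19400 − 19592 = -192
nΣs² − (Σs)² = 25140 − 24964 = 176; nΣt² − (Σt)² = 16110 − 15376 = 734
r = -192 / √(176 × 734) = -192 / 359.4218 ≈ -0.5342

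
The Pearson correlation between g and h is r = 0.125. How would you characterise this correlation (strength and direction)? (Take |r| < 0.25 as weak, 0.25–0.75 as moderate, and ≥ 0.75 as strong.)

weak positive

r = 0.125 > 0 so the relationship is positive.
|r| = 0.125, which falls in the weak range.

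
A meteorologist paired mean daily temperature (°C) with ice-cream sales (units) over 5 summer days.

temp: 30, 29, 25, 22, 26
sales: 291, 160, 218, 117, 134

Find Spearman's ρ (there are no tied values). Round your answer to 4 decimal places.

Rank temp: 5, 4, 2, 1, 3
Rank sales: 5, 3, 4, 1, 2
d = rank(temp) − rank(sales): 0, 1, -2, 0, 1; Σd² = 6
ρ = 1 − 6Σd² / [n(n²−1)] = 1 − 6×6 / (5×24) = 1 − 36/120 ≈ 0.7000

0.7000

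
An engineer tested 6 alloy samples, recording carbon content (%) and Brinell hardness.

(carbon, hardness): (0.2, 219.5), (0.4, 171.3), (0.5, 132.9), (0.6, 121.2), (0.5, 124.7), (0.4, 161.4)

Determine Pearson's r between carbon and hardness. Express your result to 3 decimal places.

n = 6, Σx = 2.6, Σy = 931, Σx² = 1.22, Σy² = 151475.84, Σxy = 378.5
nΣxy − ΣxΣy = 2271 − 2420.6 = -149.6
nΣx² − (Σx)² = 7.32 − 6.76 = 0.56; nΣy² − (Σy)² = 908855.04 − 866761 = 42094.04
r = -149.6 / √(0.56 × 42094.04) = -149.6 / 153.5339 ≈ -0.974

-0.974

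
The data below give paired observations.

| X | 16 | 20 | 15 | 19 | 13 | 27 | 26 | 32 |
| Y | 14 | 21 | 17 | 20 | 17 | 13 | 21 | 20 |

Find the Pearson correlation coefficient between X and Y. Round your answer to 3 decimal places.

0.232

n = 8, ΣX = 168, ΣY = 143, ΣX² = 3840, ΣY² = 2625, ΣXY = 3037
nΣXY − ΣXΣY = 24296 − 24024 = 272
nΣX² − (ΣX)² = 30720 − 28224 = 2496; nΣY² − (ΣY)² = 21000 − 20449 = 551
r = 272 / √(2496 × 551) = 272 / 1172.7301 ≈ 0.232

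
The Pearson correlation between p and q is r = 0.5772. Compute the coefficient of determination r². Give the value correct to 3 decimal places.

0.333

r² = (0.5772)² = 0.333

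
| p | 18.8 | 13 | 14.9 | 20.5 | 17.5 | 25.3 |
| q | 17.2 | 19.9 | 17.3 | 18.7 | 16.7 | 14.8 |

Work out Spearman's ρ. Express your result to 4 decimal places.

Rank p: 4, 1, 2, 5, 3, 6
Rank q: 3, 6, 4, 5, 2, 1
d = rank(p) − rank(q): 1, -5, -2, 0, 1, 5; Σd² = 56
ρ = 1 − 6Σd² / [n(n²−1)] = 1 − 6×56 / (6×35) = 1 − 336/210 ≈ -0.6000

-0.6000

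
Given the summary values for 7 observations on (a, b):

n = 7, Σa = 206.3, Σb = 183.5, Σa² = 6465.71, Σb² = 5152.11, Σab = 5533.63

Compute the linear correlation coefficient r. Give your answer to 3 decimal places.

r = (nΣab − ΣaΣb) / √[(nΣa² − (Σa)²)(nΣb² − (Σb)²)]
Numerator: 7×5533.63 − 206.3×183.5 = 879.36
Denominator: √[(45259.97 − 42559.69)(36064.77 − 33672.25)] = √[2700.28 × 2392.52] = 2541.7462
r = 879.36 / 2541.7462 ≈ 0.346

0.346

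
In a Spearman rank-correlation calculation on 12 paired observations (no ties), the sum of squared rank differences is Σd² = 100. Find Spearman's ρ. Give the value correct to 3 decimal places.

0.650

ρ = 1 − 6Σd² / [n(n²−1)] = 1 − 6×100 / (12×143)
  = 1 − 600/1716 = 1 − 0.3497 ≈ 0.650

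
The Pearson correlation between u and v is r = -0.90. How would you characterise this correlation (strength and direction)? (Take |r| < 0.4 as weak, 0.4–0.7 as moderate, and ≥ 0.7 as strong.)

r = -0.90 < 0 so the relationship is negative.
|r| = 0.90, which falls in the strong range.

strong negative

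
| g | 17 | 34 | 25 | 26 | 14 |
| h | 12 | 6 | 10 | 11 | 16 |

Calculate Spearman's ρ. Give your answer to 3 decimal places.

Rank g: 2, 5, 3, 4, 1
Rank h: 4, 1, 2, 3, 5
d = rank(g) − rank(h): -2, 4, 1, 1, -4; Σd² = 38
ρ = 1 − 6Σd² / [n(n²−1)] = 1 − 6×38 / (5×24) = 1 − 228/120 ≈ -0.900

-0.900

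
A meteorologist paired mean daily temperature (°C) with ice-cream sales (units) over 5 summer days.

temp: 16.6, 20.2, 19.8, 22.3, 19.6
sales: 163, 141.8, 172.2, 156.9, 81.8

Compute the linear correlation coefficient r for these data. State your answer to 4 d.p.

n = 5, Σx = 98.5, Σy = 715.7, Σx² = 1957.09, Σy² = 107637.93, Σxy = 14081.87
nΣxy − ΣxΣy = 70409.35 − 70496.45 = -87.1
nΣx² − (Σx)² = 9785.45 − 9702.25 = 83.2; nΣy² − (Σy)² = 538189.65 − 512226.49 = 25963.16
r = -87.1 / √(83.2 × 25963.16) = -87.1 / 1469.7397 ≈ -0.0593

-0.0593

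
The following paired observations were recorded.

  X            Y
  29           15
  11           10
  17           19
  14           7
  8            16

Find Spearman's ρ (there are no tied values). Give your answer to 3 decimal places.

Rank X: 5, 2, 4, 3, 1
Rank Y: 3, 2, 5, 1, 4
d = rank(X) − rank(Y): 2, 0, -1, 2, -3; Σd² = 18
ρ = 1 − 6Σd² / [n(n²−1)] = 1 − 6×18 / (5×24) = 1 − 108/120 ≈ 0.100

0.100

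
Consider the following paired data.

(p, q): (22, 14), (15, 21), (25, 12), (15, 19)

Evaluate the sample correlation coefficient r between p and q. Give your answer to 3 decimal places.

n = 4, Σp = 77, Σq = 66, Σp² = 1559, Σq² = 1142, Σpq = 1208
nΣpq − ΣpΣq = 4832 − 5082 = -250
nΣp² − (Σp)² = 6236 − 5929 = 307; nΣq² − (Σq)² = 4568 − 4356 = 212
r = -250 / √(307 × 212) = -250 / 255.1157 ≈ -0.980

-0.980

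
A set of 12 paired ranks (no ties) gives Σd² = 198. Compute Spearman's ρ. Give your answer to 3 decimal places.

0.308

ρ = 1 − 6Σd² / [n(n²−1)] = 1 − 6×198 / (12×143)
  = 1 − 1188/1716 = 1 − 0.6923 ≈ 0.308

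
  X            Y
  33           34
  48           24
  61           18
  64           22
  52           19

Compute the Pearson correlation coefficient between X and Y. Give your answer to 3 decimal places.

-0.859

n = 5, ΣX = 258, ΣY = 117, ΣX² = 13914, ΣY² = 2901, ΣXY = 5768
nΣXY − ΣXΣY = 28840 − 30186 = -1346
nΣX² − (ΣX)² = 69570 − 66564 = 3006; nΣY² − (ΣY)² = 14505 − 13689 = 816
r = -1346 / √(3006 × 816) = -1346 / 1566.1724 ≈ -0.859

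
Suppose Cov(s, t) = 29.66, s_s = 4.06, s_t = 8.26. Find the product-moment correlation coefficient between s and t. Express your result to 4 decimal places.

r = Cov(s,t) / (s_s · s_t) = 29.66 / (4.06 × 8.26)
  = 29.66 / 33.5356 ≈ 0.8844

0.8844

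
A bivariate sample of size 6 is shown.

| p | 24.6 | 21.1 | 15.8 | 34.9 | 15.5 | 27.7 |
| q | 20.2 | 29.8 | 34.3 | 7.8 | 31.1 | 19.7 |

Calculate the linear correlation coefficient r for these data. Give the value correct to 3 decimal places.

-0.973

n = 6, Σp = 139.6, Σq = 142.9, Σp² = 3525.56, Σq² = 3888.71, Σpq = 2967.6
nΣpq − ΣpΣq = 17805.6 − 19948.84 = -2143.24
nΣp² − (Σp)² = 21153.36 − 19488.16 = 1665.2; nΣq² − (Σq)² = 23332.26 − 20420.41 = 2911.85
r = -2143.24 / √(1665.2 × 2911.85) = -2143.24 / 2202.0020 ≈ -0.973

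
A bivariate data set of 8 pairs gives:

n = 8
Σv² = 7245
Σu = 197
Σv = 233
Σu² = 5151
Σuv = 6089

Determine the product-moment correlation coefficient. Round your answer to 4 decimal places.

r = (nΣuv − ΣuΣv) / √[(nΣu² − (Σu)²)(nΣv² − (Σv)²)]
Numerator: 8×6089 − 197×233 = 2811
Denominator: √[(41208 − 38809)(57960 − 54289)] = √[2399 × 3671] = 2967.6134
r = 2811 / 2967.6134 ≈ 0.9472

0.9472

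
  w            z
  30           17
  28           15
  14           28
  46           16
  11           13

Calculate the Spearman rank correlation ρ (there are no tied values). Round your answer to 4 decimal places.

0.3000

Rank w: 4, 3, 2, 5, 1
Rank z: 4, 2, 5, 3, 1
d = rank(w) − rank(z): 0, 1, -3, 2, 0; Σd² = 14
ρ = 1 − 6Σd² / [n(n²−1)] = 1 − 6×14 / (5×24) = 1 − 84/120 ≈ 0.3000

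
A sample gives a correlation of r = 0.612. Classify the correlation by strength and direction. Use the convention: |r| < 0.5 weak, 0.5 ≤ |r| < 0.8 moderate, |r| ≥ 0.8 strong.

moderate positive

r = 0.612 > 0 so the relationship is positive.
|r| = 0.612, which falls in the moderate range.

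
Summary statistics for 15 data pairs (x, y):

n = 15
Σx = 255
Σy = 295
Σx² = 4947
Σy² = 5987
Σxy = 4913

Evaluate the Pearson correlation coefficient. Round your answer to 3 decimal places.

-0.303

r = (nΣxy − ΣxΣy) / √[(nΣx² − (Σx)²)(nΣy² − (Σy)²)]
Numerator: 15×4913 − 255×295 = -1530
Denominator: √[(74205 − 65025)(89805 − 87025)] = √[9180 × 2780] = 5051.7720
r = -1530 / 5051.7720 ≈ -0.303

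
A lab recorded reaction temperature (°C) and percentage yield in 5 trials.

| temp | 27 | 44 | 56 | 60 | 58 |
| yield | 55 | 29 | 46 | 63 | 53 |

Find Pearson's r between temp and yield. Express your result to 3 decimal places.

0.194

n = 5, Σx = 245, Σy = 246, Σx² = 12765, Σy² = 12760, Σxy = 12191
nΣxy − ΣxΣy = 60955 − 60270 = 685
nΣx² − (Σx)² = 63825 − 60025 = 3800; nΣy² − (Σy)² = 63800 − 60516 = 3284
r = 685 / √(3800 × 3284) = 685 / 3532.5911 ≈ 0.194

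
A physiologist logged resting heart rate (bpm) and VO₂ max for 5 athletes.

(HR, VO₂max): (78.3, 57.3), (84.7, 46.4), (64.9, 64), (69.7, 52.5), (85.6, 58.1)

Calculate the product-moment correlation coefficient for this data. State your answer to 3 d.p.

-0.523

n = 5, Σx = 383.2, Σy = 278.3, Σx² = 29702.44, Σy² = 15664.11, Σxy = 21202.88
nΣxy − ΣxΣy = 106014.4 − 106644.56 = -630.16
nΣx² − (Σx)² = 148512.2 − 146842.24 = 1669.96; nΣy² − (Σy)² = 78320.55 − 77450.89 = 869.66
r = -630.16 / √(1669.96 × 869.66) = -630.16 / 1205.1130 ≈ -0.523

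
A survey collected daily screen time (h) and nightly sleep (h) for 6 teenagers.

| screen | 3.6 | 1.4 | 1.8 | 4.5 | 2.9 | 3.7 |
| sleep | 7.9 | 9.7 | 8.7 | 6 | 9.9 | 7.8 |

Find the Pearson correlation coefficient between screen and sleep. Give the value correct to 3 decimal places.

n = 6, Σx = 17.9, Σy = 50, Σx² = 60.51, Σy² = 427.04, Σxy = 142.25
nΣxy − ΣxΣy = 853.5 − 895 = -41.5
nΣx² − (Σx)² = 363.06 − 320.41 = 42.65; nΣy² − (Σy)² = 2562.24 − 2500 = 62.24
r = -41.5 / √(42.65 × 62.24) = -41.5 / 51.5222 ≈ -0.805

-0.805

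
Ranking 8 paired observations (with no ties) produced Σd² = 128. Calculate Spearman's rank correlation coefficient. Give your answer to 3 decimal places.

-0.524

ρ = 1 − 6Σd² / [n(n²−1)] = 1 − 6×128 / (8×63)
  = 1 − 768/504 = 1 − 1.5238 ≈ -0.524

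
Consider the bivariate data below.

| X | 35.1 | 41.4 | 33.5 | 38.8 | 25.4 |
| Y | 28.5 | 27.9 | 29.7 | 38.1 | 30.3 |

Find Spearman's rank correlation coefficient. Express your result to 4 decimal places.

Rank X: 3, 5, 2, 4, 1
Rank Y: 2, 1, 3, 5, 4
d = rank(X) − rank(Y): 1, 4, -1, -1, -3; Σd² = 28
ρ = 1 − 6Σd² / [n(n²−1)] = 1 − 6×28 / (5×24) = 1 − 168/120 ≈ -0.4000

-0.4000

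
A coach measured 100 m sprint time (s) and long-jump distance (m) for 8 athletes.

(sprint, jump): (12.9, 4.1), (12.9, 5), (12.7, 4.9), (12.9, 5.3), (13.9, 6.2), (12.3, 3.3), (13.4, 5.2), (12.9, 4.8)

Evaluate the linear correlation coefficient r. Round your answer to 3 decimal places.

0.856

n = 8, Σx = 103.9, Σy = 38.8, Σx² = 1350.99, Σy² = 193.32, Σxy = 506.36
nΣxy − ΣxΣy = 4050.88 − 4031.32 = 19.56
nΣx² − (Σx)² = 10807.92 − 10795.21 = 12.71; nΣy² − (Σy)² = 1546.56 − 1505.44 = 41.12
r = 19.56 / √(12.71 × 41.12) = 19.56 / 22.8612 ≈ 0.856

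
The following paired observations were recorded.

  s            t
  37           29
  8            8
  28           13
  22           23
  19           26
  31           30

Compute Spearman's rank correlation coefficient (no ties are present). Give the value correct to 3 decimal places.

Rank s: 6, 1, 4, 3, 2, 5
Rank t: 5, 1, 2, 3, 4, 6
d = rank(s) − rank(t): 1, 0, 2, 0, -2, -1; Σd² = 10
ρ = 1 − 6Σd² / [n(n²−1)] = 1 − 6×10 / (6×35) = 1 − 60/210 ≈ 0.714

0.714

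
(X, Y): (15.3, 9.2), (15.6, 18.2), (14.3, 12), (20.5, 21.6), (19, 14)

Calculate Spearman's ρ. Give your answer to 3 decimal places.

Rank X: 2, 3, 1, 5, 4
Rank Y: 1, 4, 2, 5, 3
d = rank(X) − rank(Y): 1, -1, -1, 0, 1; Σd² = 4
ρ = 1 − 6Σd² / [n(n²−1)] = 1 − 6×4 / (5×24) = 1 − 24/120 ≈ 0.800

0.800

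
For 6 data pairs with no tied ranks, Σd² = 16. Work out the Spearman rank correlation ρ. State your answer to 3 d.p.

ρ = 1 − 6Σd² / [n(n²−1)] = 1 − 6×16 / (6×35)
  = 1 − 96/210 = 1 − 0.4571 ≈ 0.543

0.543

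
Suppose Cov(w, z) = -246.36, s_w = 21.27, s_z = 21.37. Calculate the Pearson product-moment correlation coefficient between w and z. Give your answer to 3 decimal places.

r = Cov(w,z) / (s_w · s_z) = -246.36 / (21.27 × 21.37)
  = -246.36 / 454.5399 ≈ -0.542

-0.542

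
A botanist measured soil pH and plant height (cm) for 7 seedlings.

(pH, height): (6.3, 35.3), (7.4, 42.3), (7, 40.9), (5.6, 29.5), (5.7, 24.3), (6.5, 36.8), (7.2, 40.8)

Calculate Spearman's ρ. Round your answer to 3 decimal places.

0.929

Rank pH: 3, 7, 5, 1, 2, 4, 6
Rank height: 3, 7, 6, 2, 1, 4, 5
d = rank(pH) − rank(height): 0, 0, -1, -1, 1, 0, 1; Σd² = 4
ρ = 1 − 6Σd² / [n(n²−1)] = 1 − 6×4 / (7×48) = 1 − 24/336 ≈ 0.929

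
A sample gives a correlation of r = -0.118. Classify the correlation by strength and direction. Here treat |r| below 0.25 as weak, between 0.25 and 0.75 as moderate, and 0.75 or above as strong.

weak negative

r = -0.118 < 0 so the relationship is negative.
|r| = 0.118, which falls in the weak range.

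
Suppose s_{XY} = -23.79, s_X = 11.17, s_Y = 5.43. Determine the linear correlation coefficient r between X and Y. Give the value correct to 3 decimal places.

r = Cov(X,Y) / (s_X · s_Y) = -23.79 / (11.17 × 5.43)
  = -23.79 / 60.6531 ≈ -0.392

-0.392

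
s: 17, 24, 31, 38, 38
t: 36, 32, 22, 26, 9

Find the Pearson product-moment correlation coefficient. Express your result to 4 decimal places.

-0.8081

n = 5, Σs = 148, Σt = 125, Σs² = 4714, Σt² = 3561, Σst = 3392
nΣst − ΣsΣt = 16960 − 18500 = -1540
nΣs² − (Σs)² = 23570 − 21904 = 1666; nΣt² − (Σt)² = 17805 − 15625 = 2180
r = -1540 / √(1666 × 2180) = -1540 / 1905.7492 ≈ -0.8081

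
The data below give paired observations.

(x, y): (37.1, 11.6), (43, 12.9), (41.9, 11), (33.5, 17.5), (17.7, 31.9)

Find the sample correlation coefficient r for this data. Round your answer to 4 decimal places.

n = 5, Σx = 173.2, Σy = 84.9, Σx² = 6416.56, Σy² = 1745.83, Σxy = 2596.84
nΣxy − ΣxΣy = 12984.2 − 14704.68 = -1720.48
nΣx² − (Σx)² = 32082.8 − 29998.24 = 2084.56; nΣy² − (Σy)² = 8729.15 − 7208.01 = 1521.14
r = -1720.48 / √(2084.56 × 1521.14) = -1720.48 / 1780.7042 ≈ -0.9662

-0.9662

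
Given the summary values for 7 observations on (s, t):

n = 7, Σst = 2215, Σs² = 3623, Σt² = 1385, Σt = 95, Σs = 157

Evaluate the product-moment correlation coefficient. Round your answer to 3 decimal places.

0.854

r = (nΣst − ΣsΣt) / √[(nΣs² − (Σs)²)(nΣt² − (Σt)²)]
Numerator: 7×2215 − 157×95 = 590
Denominator: √[(25361 − 24649)(9695 − 9025)] = √[712 × 670] = 690.6808
r = 590 / 690.6808 ≈ 0.854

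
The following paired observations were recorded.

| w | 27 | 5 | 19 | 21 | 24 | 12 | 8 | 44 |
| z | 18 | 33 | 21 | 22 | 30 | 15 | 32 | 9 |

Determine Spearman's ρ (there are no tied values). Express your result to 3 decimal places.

-0.667

Rank w: 7, 1, 4, 5, 6, 3, 2, 8
Rank z: 3, 8, 4, 5, 6, 2, 7, 1
d = rank(w) − rank(z): 4, -7, 0, 0, 0, 1, -5, 7; Σd² = 140
ρ = 1 − 6Σd² / [n(n²−1)] = 1 − 6×140 / (8×63) = 1 − 840/504 ≈ -0.667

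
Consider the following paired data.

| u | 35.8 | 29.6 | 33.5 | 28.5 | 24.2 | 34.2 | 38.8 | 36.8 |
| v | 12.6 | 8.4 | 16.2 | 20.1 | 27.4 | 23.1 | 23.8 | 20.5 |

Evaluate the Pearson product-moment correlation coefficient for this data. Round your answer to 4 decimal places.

-0.1107

n = 8, Σu = 261.4, Σv = 152.1, Σu² = 8707.26, Σv² = 3166.83, Σuv = 4946.21
nΣuv − ΣuΣv = 39569.68 − 39758.94 = -189.26
nΣu² − (Σu)² = 69658.08 − 68329.96 = 1328.12; nΣv² − (Σv)² = 25334.64 − 23134.41 = 2200.23
r = -189.26 / √(1328.12 × 2200.23) = -189.26 / 1709.4354 ≈ -0.1107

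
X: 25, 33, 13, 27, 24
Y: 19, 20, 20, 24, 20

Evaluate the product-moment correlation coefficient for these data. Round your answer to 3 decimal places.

0.173

n = 5, ΣX = 122, ΣY = 103, ΣX² = 3188, ΣY² = 2137, ΣXY = 2523
nΣXY − ΣXΣY = 12615 − 12566 = 49
nΣX² − (ΣX)² = 15940 − 14884 = 1056; nΣY² − (ΣY)² = 10685 − 10609 = 76
r = 49 / √(1056 × 76) = 49 / 283.2949 ≈ 0.173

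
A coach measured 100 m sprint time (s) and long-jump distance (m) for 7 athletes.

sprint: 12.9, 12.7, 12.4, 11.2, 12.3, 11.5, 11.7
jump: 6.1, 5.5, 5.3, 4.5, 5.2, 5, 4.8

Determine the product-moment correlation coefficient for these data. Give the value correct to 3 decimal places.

0.927

n = 7, Σx = 84.7, Σy = 36.4, Σx² = 1027.33, Σy² = 190.88, Σxy = 442.28
nΣxy − ΣxΣy = 3095.96 − 3083.08 = 12.88
nΣx² − (Σx)² = 7191.31 − 7174.09 = 17.22; nΣy² − (Σy)² = 1336.16 − 1324.96 = 11.2
r = 12.88 / √(17.22 × 11.2) = 12.88 / 13.8875 ≈ 0.927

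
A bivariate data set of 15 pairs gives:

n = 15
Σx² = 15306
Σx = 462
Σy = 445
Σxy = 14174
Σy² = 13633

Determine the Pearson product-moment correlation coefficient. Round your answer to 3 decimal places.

r = (nΣxy − ΣxΣy) / √[(nΣx² − (Σx)²)(nΣy² − (Σy)²)]
Numerator: 15×14174 − 462×445 = 7020
Denominator: √[(229590 − 213444)(204495 − 198025)] = √[16146 × 6470] = 10220.7935
r = 7020 / 10220.7935 ≈ 0.687

0.687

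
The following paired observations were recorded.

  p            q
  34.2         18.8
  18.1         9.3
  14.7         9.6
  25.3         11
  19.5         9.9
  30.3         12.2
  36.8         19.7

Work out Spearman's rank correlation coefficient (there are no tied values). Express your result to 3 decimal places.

Rank p: 6, 2, 1, 4, 3, 5, 7
Rank q: 6, 1, 2, 4, 3, 5, 7
d = rank(p) − rank(q): 0, 1, -1, 0, 0, 0, 0; Σd² = 2
ρ = 1 − 6Σd² / [n(n²−1)] = 1 − 6×2 / (7×48) = 1 − 12/336 ≈ 0.964

0.964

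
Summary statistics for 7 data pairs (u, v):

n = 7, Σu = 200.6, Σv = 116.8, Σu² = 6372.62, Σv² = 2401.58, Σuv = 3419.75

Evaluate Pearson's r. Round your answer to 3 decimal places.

r = (nΣuv − ΣuΣv) / √[(nΣu² − (Σu)²)(nΣv² − (Σv)²)]
Numerator: 7×3419.75 − 200.6×116.8 = 508.17
Denominator: √[(44608.34 − 40240.36)(16811.06 − 13642.24)] = √[4367.98 × 3168.82] = 3720.3955
r = 508.17 / 3720.3955 ≈ 0.137

0.137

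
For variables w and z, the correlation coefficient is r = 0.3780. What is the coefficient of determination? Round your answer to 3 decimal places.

r² = (0.3780)² = 0.143

0.143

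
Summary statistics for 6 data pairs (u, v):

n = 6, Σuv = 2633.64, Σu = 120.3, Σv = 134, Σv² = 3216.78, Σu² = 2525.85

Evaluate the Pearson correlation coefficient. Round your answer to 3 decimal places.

-0.332

r = (nΣuv − ΣuΣv) / √[(nΣu² − (Σu)²)(nΣv² − (Σv)²)]
Numerator: 6×2633.64 − 120.3×134 = -318.36
Denominator: √[(15155.1 − 14472.09)(19300.68 − 17956)] = √[683.01 × 1344.68] = 958.3475
r = -318.36 / 958.3475 ≈ -0.332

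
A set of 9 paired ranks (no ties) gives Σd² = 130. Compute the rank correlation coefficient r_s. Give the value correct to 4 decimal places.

ρ = 1 − 6Σd² / [n(n²−1)] = 1 − 6×130 / (9×80)
  = 1 − 780/720 = 1 − 1.08333 ≈ -0.0833

-0.0833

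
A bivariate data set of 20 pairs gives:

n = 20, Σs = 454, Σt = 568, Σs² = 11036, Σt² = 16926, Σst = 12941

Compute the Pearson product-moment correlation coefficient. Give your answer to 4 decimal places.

r = (nΣst − ΣsΣt) / √[(nΣs² − (Σs)²)(nΣt² − (Σt)²)]
Numerator: 20×12941 − 454×568 = 948
Denominator: √[(220720 − 206116)(338520 − 322624)] = √[14604 × 15896] = 15236.3114
r = 948 / 15236.3114 ≈ 0.0622

0.0622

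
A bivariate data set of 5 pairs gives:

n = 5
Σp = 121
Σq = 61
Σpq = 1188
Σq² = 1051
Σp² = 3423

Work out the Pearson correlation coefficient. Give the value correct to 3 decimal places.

-0.740

r = (nΣpq − ΣpΣq) / √[(nΣp² − (Σp)²)(nΣq² − (Σq)²)]
Numerator: 5×1188 − 121×61 = -1441
Denominator: √[(17115 − 14641)(5255 − 3721)] = √[2474 × 1534] = 1948.1057
r = -1441 / 1948.1057 ≈ -0.740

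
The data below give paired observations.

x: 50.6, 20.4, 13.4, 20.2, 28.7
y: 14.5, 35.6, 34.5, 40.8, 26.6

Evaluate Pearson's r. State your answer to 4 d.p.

-0.9174

n = 5, Σx = 133.3, Σy = 152, Σx² = 4387.81, Σy² = 5040.06, Σxy = 3509.82
nΣxy − ΣxΣy = 17549.1 − 20261.6 = -2712.5
nΣx² − (Σx)² = 21939.05 − 17768.89 = 4170.16; nΣy² − (Σy)² = 25200.3 − 23104 = 2096.3
r = -2712.5 / √(4170.16 × 2096.3) = -2712.5 / 2956.6715 ≈ -0.9174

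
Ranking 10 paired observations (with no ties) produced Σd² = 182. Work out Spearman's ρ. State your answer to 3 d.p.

-0.103

ρ = 1 − 6Σd² / [n(n²−1)] = 1 − 6×182 / (10×99)
  = 1 − 1092/990 = 1 − 1.1030 ≈ -0.103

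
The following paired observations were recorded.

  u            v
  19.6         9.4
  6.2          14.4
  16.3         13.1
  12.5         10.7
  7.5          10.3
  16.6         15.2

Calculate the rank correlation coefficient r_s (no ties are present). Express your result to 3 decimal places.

Rank u: 6, 1, 4, 3, 2, 5
Rank v: 1, 5, 4, 3, 2, 6
d = rank(u) − rank(v): 5, -4, 0, 0, 0, -1; Σd² = 42
ρ = 1 − 6Σd² / [n(n²−1)] = 1 − 6×42 / (6×35) = 1 − 252/210 ≈ -0.200

-0.200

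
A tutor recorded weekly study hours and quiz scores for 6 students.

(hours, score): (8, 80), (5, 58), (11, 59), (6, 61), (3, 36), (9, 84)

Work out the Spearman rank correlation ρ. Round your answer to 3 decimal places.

0.657

Rank hours: 4, 2, 6, 3, 1, 5
Rank score: 5, 2, 3, 4, 1, 6
d = rank(hours) − rank(score): -1, 0, 3, -1, 0, -1; Σd² = 12
ρ = 1 − 6Σd² / [n(n²−1)] = 1 − 6×12 / (6×35) = 1 − 72/210 ≈ 0.657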